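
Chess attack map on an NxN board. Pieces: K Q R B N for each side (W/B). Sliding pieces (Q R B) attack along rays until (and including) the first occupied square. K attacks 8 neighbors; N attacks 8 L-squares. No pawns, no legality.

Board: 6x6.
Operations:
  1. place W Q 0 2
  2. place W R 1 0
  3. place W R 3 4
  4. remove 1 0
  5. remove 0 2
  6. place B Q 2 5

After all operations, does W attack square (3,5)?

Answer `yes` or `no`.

Op 1: place WQ@(0,2)
Op 2: place WR@(1,0)
Op 3: place WR@(3,4)
Op 4: remove (1,0)
Op 5: remove (0,2)
Op 6: place BQ@(2,5)
Per-piece attacks for W:
  WR@(3,4): attacks (3,5) (3,3) (3,2) (3,1) (3,0) (4,4) (5,4) (2,4) (1,4) (0,4)
W attacks (3,5): yes

Answer: yes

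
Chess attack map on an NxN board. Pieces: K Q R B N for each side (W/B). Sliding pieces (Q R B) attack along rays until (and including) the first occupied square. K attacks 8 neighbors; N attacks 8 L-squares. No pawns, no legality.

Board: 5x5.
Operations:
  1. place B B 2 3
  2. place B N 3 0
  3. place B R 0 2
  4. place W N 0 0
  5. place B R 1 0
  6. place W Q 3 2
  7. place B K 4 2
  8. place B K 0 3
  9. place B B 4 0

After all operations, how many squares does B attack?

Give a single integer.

Answer: 19

Derivation:
Op 1: place BB@(2,3)
Op 2: place BN@(3,0)
Op 3: place BR@(0,2)
Op 4: place WN@(0,0)
Op 5: place BR@(1,0)
Op 6: place WQ@(3,2)
Op 7: place BK@(4,2)
Op 8: place BK@(0,3)
Op 9: place BB@(4,0)
Per-piece attacks for B:
  BR@(0,2): attacks (0,3) (0,1) (0,0) (1,2) (2,2) (3,2) [ray(0,1) blocked at (0,3); ray(0,-1) blocked at (0,0); ray(1,0) blocked at (3,2)]
  BK@(0,3): attacks (0,4) (0,2) (1,3) (1,4) (1,2)
  BR@(1,0): attacks (1,1) (1,2) (1,3) (1,4) (2,0) (3,0) (0,0) [ray(1,0) blocked at (3,0); ray(-1,0) blocked at (0,0)]
  BB@(2,3): attacks (3,4) (3,2) (1,4) (1,2) (0,1) [ray(1,-1) blocked at (3,2)]
  BN@(3,0): attacks (4,2) (2,2) (1,1)
  BB@(4,0): attacks (3,1) (2,2) (1,3) (0,4)
  BK@(4,2): attacks (4,3) (4,1) (3,2) (3,3) (3,1)
Union (19 distinct): (0,0) (0,1) (0,2) (0,3) (0,4) (1,1) (1,2) (1,3) (1,4) (2,0) (2,2) (3,0) (3,1) (3,2) (3,3) (3,4) (4,1) (4,2) (4,3)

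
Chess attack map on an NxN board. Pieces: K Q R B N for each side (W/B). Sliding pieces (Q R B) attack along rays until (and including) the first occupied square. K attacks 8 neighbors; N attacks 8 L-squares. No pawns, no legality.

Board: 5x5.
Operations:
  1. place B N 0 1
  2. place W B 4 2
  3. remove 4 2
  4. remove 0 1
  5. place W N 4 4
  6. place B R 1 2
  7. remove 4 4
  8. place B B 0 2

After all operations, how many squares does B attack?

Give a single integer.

Answer: 10

Derivation:
Op 1: place BN@(0,1)
Op 2: place WB@(4,2)
Op 3: remove (4,2)
Op 4: remove (0,1)
Op 5: place WN@(4,4)
Op 6: place BR@(1,2)
Op 7: remove (4,4)
Op 8: place BB@(0,2)
Per-piece attacks for B:
  BB@(0,2): attacks (1,3) (2,4) (1,1) (2,0)
  BR@(1,2): attacks (1,3) (1,4) (1,1) (1,0) (2,2) (3,2) (4,2) (0,2) [ray(-1,0) blocked at (0,2)]
Union (10 distinct): (0,2) (1,0) (1,1) (1,3) (1,4) (2,0) (2,2) (2,4) (3,2) (4,2)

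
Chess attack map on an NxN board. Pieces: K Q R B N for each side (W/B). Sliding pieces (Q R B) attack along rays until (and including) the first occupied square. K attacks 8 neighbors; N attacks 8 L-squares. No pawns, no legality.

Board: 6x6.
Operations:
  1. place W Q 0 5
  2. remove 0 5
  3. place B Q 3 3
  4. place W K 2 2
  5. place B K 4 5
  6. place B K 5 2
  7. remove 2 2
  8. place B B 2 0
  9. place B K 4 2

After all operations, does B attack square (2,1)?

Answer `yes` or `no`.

Answer: no

Derivation:
Op 1: place WQ@(0,5)
Op 2: remove (0,5)
Op 3: place BQ@(3,3)
Op 4: place WK@(2,2)
Op 5: place BK@(4,5)
Op 6: place BK@(5,2)
Op 7: remove (2,2)
Op 8: place BB@(2,0)
Op 9: place BK@(4,2)
Per-piece attacks for B:
  BB@(2,0): attacks (3,1) (4,2) (1,1) (0,2) [ray(1,1) blocked at (4,2)]
  BQ@(3,3): attacks (3,4) (3,5) (3,2) (3,1) (3,0) (4,3) (5,3) (2,3) (1,3) (0,3) (4,4) (5,5) (4,2) (2,4) (1,5) (2,2) (1,1) (0,0) [ray(1,-1) blocked at (4,2)]
  BK@(4,2): attacks (4,3) (4,1) (5,2) (3,2) (5,3) (5,1) (3,3) (3,1)
  BK@(4,5): attacks (4,4) (5,5) (3,5) (5,4) (3,4)
  BK@(5,2): attacks (5,3) (5,1) (4,2) (4,3) (4,1)
B attacks (2,1): no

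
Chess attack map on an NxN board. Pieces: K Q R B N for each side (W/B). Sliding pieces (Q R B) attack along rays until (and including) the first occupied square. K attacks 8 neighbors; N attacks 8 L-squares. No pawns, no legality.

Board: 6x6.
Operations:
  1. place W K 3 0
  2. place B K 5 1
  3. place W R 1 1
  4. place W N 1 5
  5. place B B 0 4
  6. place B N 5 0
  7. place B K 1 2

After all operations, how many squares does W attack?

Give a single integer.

Answer: 12

Derivation:
Op 1: place WK@(3,0)
Op 2: place BK@(5,1)
Op 3: place WR@(1,1)
Op 4: place WN@(1,5)
Op 5: place BB@(0,4)
Op 6: place BN@(5,0)
Op 7: place BK@(1,2)
Per-piece attacks for W:
  WR@(1,1): attacks (1,2) (1,0) (2,1) (3,1) (4,1) (5,1) (0,1) [ray(0,1) blocked at (1,2); ray(1,0) blocked at (5,1)]
  WN@(1,5): attacks (2,3) (3,4) (0,3)
  WK@(3,0): attacks (3,1) (4,0) (2,0) (4,1) (2,1)
Union (12 distinct): (0,1) (0,3) (1,0) (1,2) (2,0) (2,1) (2,3) (3,1) (3,4) (4,0) (4,1) (5,1)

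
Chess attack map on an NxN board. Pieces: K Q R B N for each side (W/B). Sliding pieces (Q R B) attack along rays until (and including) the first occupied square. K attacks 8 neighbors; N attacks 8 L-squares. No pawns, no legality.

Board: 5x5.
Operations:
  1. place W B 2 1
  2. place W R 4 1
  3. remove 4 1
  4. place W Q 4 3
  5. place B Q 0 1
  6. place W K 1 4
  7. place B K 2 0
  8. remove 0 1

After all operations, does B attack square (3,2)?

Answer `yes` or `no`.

Op 1: place WB@(2,1)
Op 2: place WR@(4,1)
Op 3: remove (4,1)
Op 4: place WQ@(4,3)
Op 5: place BQ@(0,1)
Op 6: place WK@(1,4)
Op 7: place BK@(2,0)
Op 8: remove (0,1)
Per-piece attacks for B:
  BK@(2,0): attacks (2,1) (3,0) (1,0) (3,1) (1,1)
B attacks (3,2): no

Answer: no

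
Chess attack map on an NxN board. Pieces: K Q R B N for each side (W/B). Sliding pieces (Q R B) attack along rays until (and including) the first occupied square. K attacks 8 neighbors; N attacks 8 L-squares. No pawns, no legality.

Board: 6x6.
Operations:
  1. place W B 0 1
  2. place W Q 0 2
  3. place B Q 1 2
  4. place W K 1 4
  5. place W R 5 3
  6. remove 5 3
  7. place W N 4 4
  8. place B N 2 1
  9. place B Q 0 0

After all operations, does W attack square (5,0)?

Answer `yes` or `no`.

Answer: no

Derivation:
Op 1: place WB@(0,1)
Op 2: place WQ@(0,2)
Op 3: place BQ@(1,2)
Op 4: place WK@(1,4)
Op 5: place WR@(5,3)
Op 6: remove (5,3)
Op 7: place WN@(4,4)
Op 8: place BN@(2,1)
Op 9: place BQ@(0,0)
Per-piece attacks for W:
  WB@(0,1): attacks (1,2) (1,0) [ray(1,1) blocked at (1,2)]
  WQ@(0,2): attacks (0,3) (0,4) (0,5) (0,1) (1,2) (1,3) (2,4) (3,5) (1,1) (2,0) [ray(0,-1) blocked at (0,1); ray(1,0) blocked at (1,2)]
  WK@(1,4): attacks (1,5) (1,3) (2,4) (0,4) (2,5) (2,3) (0,5) (0,3)
  WN@(4,4): attacks (2,5) (5,2) (3,2) (2,3)
W attacks (5,0): no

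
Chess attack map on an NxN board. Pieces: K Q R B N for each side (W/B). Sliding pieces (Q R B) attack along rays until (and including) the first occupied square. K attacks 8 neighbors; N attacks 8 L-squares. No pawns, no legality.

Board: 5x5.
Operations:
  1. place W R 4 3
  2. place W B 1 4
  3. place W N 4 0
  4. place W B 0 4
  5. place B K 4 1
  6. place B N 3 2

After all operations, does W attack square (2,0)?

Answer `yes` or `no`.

Op 1: place WR@(4,3)
Op 2: place WB@(1,4)
Op 3: place WN@(4,0)
Op 4: place WB@(0,4)
Op 5: place BK@(4,1)
Op 6: place BN@(3,2)
Per-piece attacks for W:
  WB@(0,4): attacks (1,3) (2,2) (3,1) (4,0) [ray(1,-1) blocked at (4,0)]
  WB@(1,4): attacks (2,3) (3,2) (0,3) [ray(1,-1) blocked at (3,2)]
  WN@(4,0): attacks (3,2) (2,1)
  WR@(4,3): attacks (4,4) (4,2) (4,1) (3,3) (2,3) (1,3) (0,3) [ray(0,-1) blocked at (4,1)]
W attacks (2,0): no

Answer: no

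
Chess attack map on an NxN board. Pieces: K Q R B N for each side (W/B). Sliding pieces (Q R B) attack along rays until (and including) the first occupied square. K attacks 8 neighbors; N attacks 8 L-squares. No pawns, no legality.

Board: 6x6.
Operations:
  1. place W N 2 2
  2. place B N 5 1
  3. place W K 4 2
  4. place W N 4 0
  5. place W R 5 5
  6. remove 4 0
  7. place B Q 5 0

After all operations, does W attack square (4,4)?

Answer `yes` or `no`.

Answer: no

Derivation:
Op 1: place WN@(2,2)
Op 2: place BN@(5,1)
Op 3: place WK@(4,2)
Op 4: place WN@(4,0)
Op 5: place WR@(5,5)
Op 6: remove (4,0)
Op 7: place BQ@(5,0)
Per-piece attacks for W:
  WN@(2,2): attacks (3,4) (4,3) (1,4) (0,3) (3,0) (4,1) (1,0) (0,1)
  WK@(4,2): attacks (4,3) (4,1) (5,2) (3,2) (5,3) (5,1) (3,3) (3,1)
  WR@(5,5): attacks (5,4) (5,3) (5,2) (5,1) (4,5) (3,5) (2,5) (1,5) (0,5) [ray(0,-1) blocked at (5,1)]
W attacks (4,4): no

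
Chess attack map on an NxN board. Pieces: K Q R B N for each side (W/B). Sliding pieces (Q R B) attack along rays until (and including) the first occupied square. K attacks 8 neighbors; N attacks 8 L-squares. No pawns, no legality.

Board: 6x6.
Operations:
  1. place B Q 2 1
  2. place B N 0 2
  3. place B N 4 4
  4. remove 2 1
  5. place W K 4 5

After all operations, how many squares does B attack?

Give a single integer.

Answer: 7

Derivation:
Op 1: place BQ@(2,1)
Op 2: place BN@(0,2)
Op 3: place BN@(4,4)
Op 4: remove (2,1)
Op 5: place WK@(4,5)
Per-piece attacks for B:
  BN@(0,2): attacks (1,4) (2,3) (1,0) (2,1)
  BN@(4,4): attacks (2,5) (5,2) (3,2) (2,3)
Union (7 distinct): (1,0) (1,4) (2,1) (2,3) (2,5) (3,2) (5,2)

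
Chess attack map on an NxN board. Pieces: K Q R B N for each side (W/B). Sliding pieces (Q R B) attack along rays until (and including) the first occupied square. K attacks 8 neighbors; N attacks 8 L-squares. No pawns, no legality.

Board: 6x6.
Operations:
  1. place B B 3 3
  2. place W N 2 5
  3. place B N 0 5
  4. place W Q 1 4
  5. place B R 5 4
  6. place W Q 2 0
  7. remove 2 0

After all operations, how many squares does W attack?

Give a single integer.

Answer: 18

Derivation:
Op 1: place BB@(3,3)
Op 2: place WN@(2,5)
Op 3: place BN@(0,5)
Op 4: place WQ@(1,4)
Op 5: place BR@(5,4)
Op 6: place WQ@(2,0)
Op 7: remove (2,0)
Per-piece attacks for W:
  WQ@(1,4): attacks (1,5) (1,3) (1,2) (1,1) (1,0) (2,4) (3,4) (4,4) (5,4) (0,4) (2,5) (2,3) (3,2) (4,1) (5,0) (0,5) (0,3) [ray(1,0) blocked at (5,4); ray(1,1) blocked at (2,5); ray(-1,1) blocked at (0,5)]
  WN@(2,5): attacks (3,3) (4,4) (1,3) (0,4)
Union (18 distinct): (0,3) (0,4) (0,5) (1,0) (1,1) (1,2) (1,3) (1,5) (2,3) (2,4) (2,5) (3,2) (3,3) (3,4) (4,1) (4,4) (5,0) (5,4)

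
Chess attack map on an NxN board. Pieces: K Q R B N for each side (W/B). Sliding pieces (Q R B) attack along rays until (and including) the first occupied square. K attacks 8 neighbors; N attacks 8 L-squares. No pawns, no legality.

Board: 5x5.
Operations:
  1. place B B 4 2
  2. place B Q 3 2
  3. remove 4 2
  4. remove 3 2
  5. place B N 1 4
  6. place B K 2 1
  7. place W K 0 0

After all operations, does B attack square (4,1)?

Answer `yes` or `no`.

Answer: no

Derivation:
Op 1: place BB@(4,2)
Op 2: place BQ@(3,2)
Op 3: remove (4,2)
Op 4: remove (3,2)
Op 5: place BN@(1,4)
Op 6: place BK@(2,1)
Op 7: place WK@(0,0)
Per-piece attacks for B:
  BN@(1,4): attacks (2,2) (3,3) (0,2)
  BK@(2,1): attacks (2,2) (2,0) (3,1) (1,1) (3,2) (3,0) (1,2) (1,0)
B attacks (4,1): no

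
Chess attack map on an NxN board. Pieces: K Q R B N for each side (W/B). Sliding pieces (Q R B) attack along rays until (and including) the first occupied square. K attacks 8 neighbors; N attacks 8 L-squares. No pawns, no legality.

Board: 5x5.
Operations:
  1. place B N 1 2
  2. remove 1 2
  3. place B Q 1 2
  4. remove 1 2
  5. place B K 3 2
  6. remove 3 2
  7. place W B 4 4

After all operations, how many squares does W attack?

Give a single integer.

Answer: 4

Derivation:
Op 1: place BN@(1,2)
Op 2: remove (1,2)
Op 3: place BQ@(1,2)
Op 4: remove (1,2)
Op 5: place BK@(3,2)
Op 6: remove (3,2)
Op 7: place WB@(4,4)
Per-piece attacks for W:
  WB@(4,4): attacks (3,3) (2,2) (1,1) (0,0)
Union (4 distinct): (0,0) (1,1) (2,2) (3,3)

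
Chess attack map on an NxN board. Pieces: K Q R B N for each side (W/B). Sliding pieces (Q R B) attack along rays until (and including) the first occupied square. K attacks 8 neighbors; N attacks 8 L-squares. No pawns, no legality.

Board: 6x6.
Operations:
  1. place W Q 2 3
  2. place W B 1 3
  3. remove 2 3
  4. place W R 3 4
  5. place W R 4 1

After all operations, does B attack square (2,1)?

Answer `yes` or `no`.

Op 1: place WQ@(2,3)
Op 2: place WB@(1,3)
Op 3: remove (2,3)
Op 4: place WR@(3,4)
Op 5: place WR@(4,1)
Per-piece attacks for B:
B attacks (2,1): no

Answer: no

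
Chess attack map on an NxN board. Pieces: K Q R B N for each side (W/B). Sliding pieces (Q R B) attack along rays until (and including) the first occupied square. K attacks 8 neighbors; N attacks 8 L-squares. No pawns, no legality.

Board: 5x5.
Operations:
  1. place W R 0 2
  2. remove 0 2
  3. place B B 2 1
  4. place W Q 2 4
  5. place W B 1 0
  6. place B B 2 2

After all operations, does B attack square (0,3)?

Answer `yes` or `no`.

Answer: yes

Derivation:
Op 1: place WR@(0,2)
Op 2: remove (0,2)
Op 3: place BB@(2,1)
Op 4: place WQ@(2,4)
Op 5: place WB@(1,0)
Op 6: place BB@(2,2)
Per-piece attacks for B:
  BB@(2,1): attacks (3,2) (4,3) (3,0) (1,2) (0,3) (1,0) [ray(-1,-1) blocked at (1,0)]
  BB@(2,2): attacks (3,3) (4,4) (3,1) (4,0) (1,3) (0,4) (1,1) (0,0)
B attacks (0,3): yes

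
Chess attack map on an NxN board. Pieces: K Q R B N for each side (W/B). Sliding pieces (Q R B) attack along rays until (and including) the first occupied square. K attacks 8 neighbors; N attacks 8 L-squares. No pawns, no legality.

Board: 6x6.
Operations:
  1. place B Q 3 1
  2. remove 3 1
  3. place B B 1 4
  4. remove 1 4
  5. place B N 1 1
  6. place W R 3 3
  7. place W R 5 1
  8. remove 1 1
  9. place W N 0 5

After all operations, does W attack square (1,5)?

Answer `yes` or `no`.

Answer: no

Derivation:
Op 1: place BQ@(3,1)
Op 2: remove (3,1)
Op 3: place BB@(1,4)
Op 4: remove (1,4)
Op 5: place BN@(1,1)
Op 6: place WR@(3,3)
Op 7: place WR@(5,1)
Op 8: remove (1,1)
Op 9: place WN@(0,5)
Per-piece attacks for W:
  WN@(0,5): attacks (1,3) (2,4)
  WR@(3,3): attacks (3,4) (3,5) (3,2) (3,1) (3,0) (4,3) (5,3) (2,3) (1,3) (0,3)
  WR@(5,1): attacks (5,2) (5,3) (5,4) (5,5) (5,0) (4,1) (3,1) (2,1) (1,1) (0,1)
W attacks (1,5): no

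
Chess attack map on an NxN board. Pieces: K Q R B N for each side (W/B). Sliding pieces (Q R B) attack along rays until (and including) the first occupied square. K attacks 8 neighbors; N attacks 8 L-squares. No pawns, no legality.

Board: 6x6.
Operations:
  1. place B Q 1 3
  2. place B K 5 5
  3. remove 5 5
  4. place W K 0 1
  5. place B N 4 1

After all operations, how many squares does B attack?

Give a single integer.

Answer: 18

Derivation:
Op 1: place BQ@(1,3)
Op 2: place BK@(5,5)
Op 3: remove (5,5)
Op 4: place WK@(0,1)
Op 5: place BN@(4,1)
Per-piece attacks for B:
  BQ@(1,3): attacks (1,4) (1,5) (1,2) (1,1) (1,0) (2,3) (3,3) (4,3) (5,3) (0,3) (2,4) (3,5) (2,2) (3,1) (4,0) (0,4) (0,2)
  BN@(4,1): attacks (5,3) (3,3) (2,2) (2,0)
Union (18 distinct): (0,2) (0,3) (0,4) (1,0) (1,1) (1,2) (1,4) (1,5) (2,0) (2,2) (2,3) (2,4) (3,1) (3,3) (3,5) (4,0) (4,3) (5,3)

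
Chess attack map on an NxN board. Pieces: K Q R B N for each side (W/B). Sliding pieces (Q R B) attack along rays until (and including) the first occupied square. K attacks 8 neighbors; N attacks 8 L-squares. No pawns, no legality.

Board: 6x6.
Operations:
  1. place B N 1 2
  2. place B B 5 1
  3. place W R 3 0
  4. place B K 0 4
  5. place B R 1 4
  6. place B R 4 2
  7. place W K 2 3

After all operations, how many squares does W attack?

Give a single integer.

Answer: 15

Derivation:
Op 1: place BN@(1,2)
Op 2: place BB@(5,1)
Op 3: place WR@(3,0)
Op 4: place BK@(0,4)
Op 5: place BR@(1,4)
Op 6: place BR@(4,2)
Op 7: place WK@(2,3)
Per-piece attacks for W:
  WK@(2,3): attacks (2,4) (2,2) (3,3) (1,3) (3,4) (3,2) (1,4) (1,2)
  WR@(3,0): attacks (3,1) (3,2) (3,3) (3,4) (3,5) (4,0) (5,0) (2,0) (1,0) (0,0)
Union (15 distinct): (0,0) (1,0) (1,2) (1,3) (1,4) (2,0) (2,2) (2,4) (3,1) (3,2) (3,3) (3,4) (3,5) (4,0) (5,0)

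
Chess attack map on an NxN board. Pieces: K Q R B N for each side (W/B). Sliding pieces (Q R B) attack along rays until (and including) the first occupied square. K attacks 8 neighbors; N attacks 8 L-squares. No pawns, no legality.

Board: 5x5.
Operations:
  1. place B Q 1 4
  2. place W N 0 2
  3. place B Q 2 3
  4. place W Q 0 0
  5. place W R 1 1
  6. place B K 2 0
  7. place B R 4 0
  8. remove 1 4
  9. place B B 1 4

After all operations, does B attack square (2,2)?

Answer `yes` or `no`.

Answer: yes

Derivation:
Op 1: place BQ@(1,4)
Op 2: place WN@(0,2)
Op 3: place BQ@(2,3)
Op 4: place WQ@(0,0)
Op 5: place WR@(1,1)
Op 6: place BK@(2,0)
Op 7: place BR@(4,0)
Op 8: remove (1,4)
Op 9: place BB@(1,4)
Per-piece attacks for B:
  BB@(1,4): attacks (2,3) (0,3) [ray(1,-1) blocked at (2,3)]
  BK@(2,0): attacks (2,1) (3,0) (1,0) (3,1) (1,1)
  BQ@(2,3): attacks (2,4) (2,2) (2,1) (2,0) (3,3) (4,3) (1,3) (0,3) (3,4) (3,2) (4,1) (1,4) (1,2) (0,1) [ray(0,-1) blocked at (2,0); ray(-1,1) blocked at (1,4)]
  BR@(4,0): attacks (4,1) (4,2) (4,3) (4,4) (3,0) (2,0) [ray(-1,0) blocked at (2,0)]
B attacks (2,2): yes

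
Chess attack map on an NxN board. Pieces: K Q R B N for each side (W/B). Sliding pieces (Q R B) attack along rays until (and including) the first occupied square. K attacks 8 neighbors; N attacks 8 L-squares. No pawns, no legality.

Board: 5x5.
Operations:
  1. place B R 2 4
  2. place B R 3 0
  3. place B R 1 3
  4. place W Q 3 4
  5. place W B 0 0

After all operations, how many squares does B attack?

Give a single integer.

Answer: 17

Derivation:
Op 1: place BR@(2,4)
Op 2: place BR@(3,0)
Op 3: place BR@(1,3)
Op 4: place WQ@(3,4)
Op 5: place WB@(0,0)
Per-piece attacks for B:
  BR@(1,3): attacks (1,4) (1,2) (1,1) (1,0) (2,3) (3,3) (4,3) (0,3)
  BR@(2,4): attacks (2,3) (2,2) (2,1) (2,0) (3,4) (1,4) (0,4) [ray(1,0) blocked at (3,4)]
  BR@(3,0): attacks (3,1) (3,2) (3,3) (3,4) (4,0) (2,0) (1,0) (0,0) [ray(0,1) blocked at (3,4); ray(-1,0) blocked at (0,0)]
Union (17 distinct): (0,0) (0,3) (0,4) (1,0) (1,1) (1,2) (1,4) (2,0) (2,1) (2,2) (2,3) (3,1) (3,2) (3,3) (3,4) (4,0) (4,3)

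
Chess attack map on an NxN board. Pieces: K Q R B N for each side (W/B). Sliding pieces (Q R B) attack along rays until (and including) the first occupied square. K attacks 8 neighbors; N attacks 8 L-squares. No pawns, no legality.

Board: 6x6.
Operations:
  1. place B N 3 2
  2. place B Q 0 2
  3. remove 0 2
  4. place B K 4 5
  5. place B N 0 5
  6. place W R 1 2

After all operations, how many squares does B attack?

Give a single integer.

Answer: 12

Derivation:
Op 1: place BN@(3,2)
Op 2: place BQ@(0,2)
Op 3: remove (0,2)
Op 4: place BK@(4,5)
Op 5: place BN@(0,5)
Op 6: place WR@(1,2)
Per-piece attacks for B:
  BN@(0,5): attacks (1,3) (2,4)
  BN@(3,2): attacks (4,4) (5,3) (2,4) (1,3) (4,0) (5,1) (2,0) (1,1)
  BK@(4,5): attacks (4,4) (5,5) (3,5) (5,4) (3,4)
Union (12 distinct): (1,1) (1,3) (2,0) (2,4) (3,4) (3,5) (4,0) (4,4) (5,1) (5,3) (5,4) (5,5)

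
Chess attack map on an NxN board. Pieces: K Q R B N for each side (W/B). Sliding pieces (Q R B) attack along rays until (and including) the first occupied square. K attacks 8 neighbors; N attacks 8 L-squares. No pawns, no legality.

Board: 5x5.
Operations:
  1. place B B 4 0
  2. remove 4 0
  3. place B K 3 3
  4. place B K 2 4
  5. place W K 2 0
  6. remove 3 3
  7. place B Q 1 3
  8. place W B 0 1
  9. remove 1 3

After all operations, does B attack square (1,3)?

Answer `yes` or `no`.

Answer: yes

Derivation:
Op 1: place BB@(4,0)
Op 2: remove (4,0)
Op 3: place BK@(3,3)
Op 4: place BK@(2,4)
Op 5: place WK@(2,0)
Op 6: remove (3,3)
Op 7: place BQ@(1,3)
Op 8: place WB@(0,1)
Op 9: remove (1,3)
Per-piece attacks for B:
  BK@(2,4): attacks (2,3) (3,4) (1,4) (3,3) (1,3)
B attacks (1,3): yes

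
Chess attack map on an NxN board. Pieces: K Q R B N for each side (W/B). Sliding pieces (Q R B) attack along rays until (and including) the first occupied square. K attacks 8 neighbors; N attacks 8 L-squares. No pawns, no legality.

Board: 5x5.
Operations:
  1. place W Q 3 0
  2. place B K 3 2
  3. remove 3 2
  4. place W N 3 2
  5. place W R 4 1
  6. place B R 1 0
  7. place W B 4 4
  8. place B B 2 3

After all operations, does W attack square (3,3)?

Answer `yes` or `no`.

Answer: yes

Derivation:
Op 1: place WQ@(3,0)
Op 2: place BK@(3,2)
Op 3: remove (3,2)
Op 4: place WN@(3,2)
Op 5: place WR@(4,1)
Op 6: place BR@(1,0)
Op 7: place WB@(4,4)
Op 8: place BB@(2,3)
Per-piece attacks for W:
  WQ@(3,0): attacks (3,1) (3,2) (4,0) (2,0) (1,0) (4,1) (2,1) (1,2) (0,3) [ray(0,1) blocked at (3,2); ray(-1,0) blocked at (1,0); ray(1,1) blocked at (4,1)]
  WN@(3,2): attacks (4,4) (2,4) (1,3) (4,0) (2,0) (1,1)
  WR@(4,1): attacks (4,2) (4,3) (4,4) (4,0) (3,1) (2,1) (1,1) (0,1) [ray(0,1) blocked at (4,4)]
  WB@(4,4): attacks (3,3) (2,2) (1,1) (0,0)
W attacks (3,3): yes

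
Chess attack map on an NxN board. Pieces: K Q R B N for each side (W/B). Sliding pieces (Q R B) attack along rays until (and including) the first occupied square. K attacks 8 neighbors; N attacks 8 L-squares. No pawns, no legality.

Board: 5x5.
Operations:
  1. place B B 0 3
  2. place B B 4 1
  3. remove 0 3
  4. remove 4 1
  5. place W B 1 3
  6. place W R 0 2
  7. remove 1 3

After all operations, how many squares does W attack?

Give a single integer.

Answer: 8

Derivation:
Op 1: place BB@(0,3)
Op 2: place BB@(4,1)
Op 3: remove (0,3)
Op 4: remove (4,1)
Op 5: place WB@(1,3)
Op 6: place WR@(0,2)
Op 7: remove (1,3)
Per-piece attacks for W:
  WR@(0,2): attacks (0,3) (0,4) (0,1) (0,0) (1,2) (2,2) (3,2) (4,2)
Union (8 distinct): (0,0) (0,1) (0,3) (0,4) (1,2) (2,2) (3,2) (4,2)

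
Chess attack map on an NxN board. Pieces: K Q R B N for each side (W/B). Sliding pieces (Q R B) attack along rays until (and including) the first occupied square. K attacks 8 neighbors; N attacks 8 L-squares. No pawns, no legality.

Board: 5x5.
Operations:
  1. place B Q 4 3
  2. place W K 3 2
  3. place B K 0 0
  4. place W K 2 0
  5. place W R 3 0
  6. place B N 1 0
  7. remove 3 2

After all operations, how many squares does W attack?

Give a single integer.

Op 1: place BQ@(4,3)
Op 2: place WK@(3,2)
Op 3: place BK@(0,0)
Op 4: place WK@(2,0)
Op 5: place WR@(3,0)
Op 6: place BN@(1,0)
Op 7: remove (3,2)
Per-piece attacks for W:
  WK@(2,0): attacks (2,1) (3,0) (1,0) (3,1) (1,1)
  WR@(3,0): attacks (3,1) (3,2) (3,3) (3,4) (4,0) (2,0) [ray(-1,0) blocked at (2,0)]
Union (10 distinct): (1,0) (1,1) (2,0) (2,1) (3,0) (3,1) (3,2) (3,3) (3,4) (4,0)

Answer: 10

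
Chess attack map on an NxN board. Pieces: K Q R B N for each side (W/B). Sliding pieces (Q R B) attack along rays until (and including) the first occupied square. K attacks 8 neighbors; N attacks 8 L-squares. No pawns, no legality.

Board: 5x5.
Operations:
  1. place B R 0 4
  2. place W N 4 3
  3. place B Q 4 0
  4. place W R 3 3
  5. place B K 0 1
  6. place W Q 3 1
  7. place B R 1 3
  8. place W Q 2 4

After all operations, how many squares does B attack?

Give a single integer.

Op 1: place BR@(0,4)
Op 2: place WN@(4,3)
Op 3: place BQ@(4,0)
Op 4: place WR@(3,3)
Op 5: place BK@(0,1)
Op 6: place WQ@(3,1)
Op 7: place BR@(1,3)
Op 8: place WQ@(2,4)
Per-piece attacks for B:
  BK@(0,1): attacks (0,2) (0,0) (1,1) (1,2) (1,0)
  BR@(0,4): attacks (0,3) (0,2) (0,1) (1,4) (2,4) [ray(0,-1) blocked at (0,1); ray(1,0) blocked at (2,4)]
  BR@(1,3): attacks (1,4) (1,2) (1,1) (1,0) (2,3) (3,3) (0,3) [ray(1,0) blocked at (3,3)]
  BQ@(4,0): attacks (4,1) (4,2) (4,3) (3,0) (2,0) (1,0) (0,0) (3,1) [ray(0,1) blocked at (4,3); ray(-1,1) blocked at (3,1)]
Union (17 distinct): (0,0) (0,1) (0,2) (0,3) (1,0) (1,1) (1,2) (1,4) (2,0) (2,3) (2,4) (3,0) (3,1) (3,3) (4,1) (4,2) (4,3)

Answer: 17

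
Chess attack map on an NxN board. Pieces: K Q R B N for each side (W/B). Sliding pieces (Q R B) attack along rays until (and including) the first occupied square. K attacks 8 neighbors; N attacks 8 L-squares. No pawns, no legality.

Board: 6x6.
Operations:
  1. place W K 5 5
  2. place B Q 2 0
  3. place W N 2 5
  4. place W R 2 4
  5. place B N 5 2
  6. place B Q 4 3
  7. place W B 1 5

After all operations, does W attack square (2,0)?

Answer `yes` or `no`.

Op 1: place WK@(5,5)
Op 2: place BQ@(2,0)
Op 3: place WN@(2,5)
Op 4: place WR@(2,4)
Op 5: place BN@(5,2)
Op 6: place BQ@(4,3)
Op 7: place WB@(1,5)
Per-piece attacks for W:
  WB@(1,5): attacks (2,4) (0,4) [ray(1,-1) blocked at (2,4)]
  WR@(2,4): attacks (2,5) (2,3) (2,2) (2,1) (2,0) (3,4) (4,4) (5,4) (1,4) (0,4) [ray(0,1) blocked at (2,5); ray(0,-1) blocked at (2,0)]
  WN@(2,5): attacks (3,3) (4,4) (1,3) (0,4)
  WK@(5,5): attacks (5,4) (4,5) (4,4)
W attacks (2,0): yes

Answer: yes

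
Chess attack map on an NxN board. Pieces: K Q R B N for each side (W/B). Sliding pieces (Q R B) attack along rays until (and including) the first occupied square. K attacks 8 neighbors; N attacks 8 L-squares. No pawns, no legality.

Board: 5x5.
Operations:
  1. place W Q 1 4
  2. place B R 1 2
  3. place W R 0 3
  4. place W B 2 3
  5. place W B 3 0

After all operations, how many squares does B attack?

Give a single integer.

Op 1: place WQ@(1,4)
Op 2: place BR@(1,2)
Op 3: place WR@(0,3)
Op 4: place WB@(2,3)
Op 5: place WB@(3,0)
Per-piece attacks for B:
  BR@(1,2): attacks (1,3) (1,4) (1,1) (1,0) (2,2) (3,2) (4,2) (0,2) [ray(0,1) blocked at (1,4)]
Union (8 distinct): (0,2) (1,0) (1,1) (1,3) (1,4) (2,2) (3,2) (4,2)

Answer: 8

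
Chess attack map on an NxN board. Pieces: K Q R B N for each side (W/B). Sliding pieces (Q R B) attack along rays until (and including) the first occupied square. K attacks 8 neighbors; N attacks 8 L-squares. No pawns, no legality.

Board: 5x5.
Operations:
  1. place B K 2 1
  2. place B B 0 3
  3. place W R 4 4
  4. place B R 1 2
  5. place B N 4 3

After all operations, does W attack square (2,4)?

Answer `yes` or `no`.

Op 1: place BK@(2,1)
Op 2: place BB@(0,3)
Op 3: place WR@(4,4)
Op 4: place BR@(1,2)
Op 5: place BN@(4,3)
Per-piece attacks for W:
  WR@(4,4): attacks (4,3) (3,4) (2,4) (1,4) (0,4) [ray(0,-1) blocked at (4,3)]
W attacks (2,4): yes

Answer: yes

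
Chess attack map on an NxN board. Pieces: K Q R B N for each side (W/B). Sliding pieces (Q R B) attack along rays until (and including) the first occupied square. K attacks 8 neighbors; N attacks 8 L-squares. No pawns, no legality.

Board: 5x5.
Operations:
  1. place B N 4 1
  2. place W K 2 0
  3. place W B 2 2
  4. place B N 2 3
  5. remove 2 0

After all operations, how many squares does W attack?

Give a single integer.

Op 1: place BN@(4,1)
Op 2: place WK@(2,0)
Op 3: place WB@(2,2)
Op 4: place BN@(2,3)
Op 5: remove (2,0)
Per-piece attacks for W:
  WB@(2,2): attacks (3,3) (4,4) (3,1) (4,0) (1,3) (0,4) (1,1) (0,0)
Union (8 distinct): (0,0) (0,4) (1,1) (1,3) (3,1) (3,3) (4,0) (4,4)

Answer: 8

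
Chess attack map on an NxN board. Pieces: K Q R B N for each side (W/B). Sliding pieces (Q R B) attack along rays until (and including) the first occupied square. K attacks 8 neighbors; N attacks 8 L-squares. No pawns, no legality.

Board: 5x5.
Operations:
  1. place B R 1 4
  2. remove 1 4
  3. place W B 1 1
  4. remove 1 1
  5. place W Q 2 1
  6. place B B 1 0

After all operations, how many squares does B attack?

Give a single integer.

Op 1: place BR@(1,4)
Op 2: remove (1,4)
Op 3: place WB@(1,1)
Op 4: remove (1,1)
Op 5: place WQ@(2,1)
Op 6: place BB@(1,0)
Per-piece attacks for B:
  BB@(1,0): attacks (2,1) (0,1) [ray(1,1) blocked at (2,1)]
Union (2 distinct): (0,1) (2,1)

Answer: 2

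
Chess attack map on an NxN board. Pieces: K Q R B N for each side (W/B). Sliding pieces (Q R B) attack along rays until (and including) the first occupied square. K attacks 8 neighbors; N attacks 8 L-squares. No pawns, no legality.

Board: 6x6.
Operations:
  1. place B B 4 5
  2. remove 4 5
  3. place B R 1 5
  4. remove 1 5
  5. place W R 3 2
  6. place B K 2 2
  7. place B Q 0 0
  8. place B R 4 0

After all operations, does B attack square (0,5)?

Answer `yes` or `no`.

Op 1: place BB@(4,5)
Op 2: remove (4,5)
Op 3: place BR@(1,5)
Op 4: remove (1,5)
Op 5: place WR@(3,2)
Op 6: place BK@(2,2)
Op 7: place BQ@(0,0)
Op 8: place BR@(4,0)
Per-piece attacks for B:
  BQ@(0,0): attacks (0,1) (0,2) (0,3) (0,4) (0,5) (1,0) (2,0) (3,0) (4,0) (1,1) (2,2) [ray(1,0) blocked at (4,0); ray(1,1) blocked at (2,2)]
  BK@(2,2): attacks (2,3) (2,1) (3,2) (1,2) (3,3) (3,1) (1,3) (1,1)
  BR@(4,0): attacks (4,1) (4,2) (4,3) (4,4) (4,5) (5,0) (3,0) (2,0) (1,0) (0,0) [ray(-1,0) blocked at (0,0)]
B attacks (0,5): yes

Answer: yes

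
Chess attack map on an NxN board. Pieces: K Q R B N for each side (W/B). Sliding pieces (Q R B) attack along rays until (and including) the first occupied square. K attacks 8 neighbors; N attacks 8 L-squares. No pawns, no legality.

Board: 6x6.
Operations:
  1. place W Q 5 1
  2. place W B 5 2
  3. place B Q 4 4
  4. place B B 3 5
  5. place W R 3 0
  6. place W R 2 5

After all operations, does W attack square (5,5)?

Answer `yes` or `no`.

Answer: no

Derivation:
Op 1: place WQ@(5,1)
Op 2: place WB@(5,2)
Op 3: place BQ@(4,4)
Op 4: place BB@(3,5)
Op 5: place WR@(3,0)
Op 6: place WR@(2,5)
Per-piece attacks for W:
  WR@(2,5): attacks (2,4) (2,3) (2,2) (2,1) (2,0) (3,5) (1,5) (0,5) [ray(1,0) blocked at (3,5)]
  WR@(3,0): attacks (3,1) (3,2) (3,3) (3,4) (3,5) (4,0) (5,0) (2,0) (1,0) (0,0) [ray(0,1) blocked at (3,5)]
  WQ@(5,1): attacks (5,2) (5,0) (4,1) (3,1) (2,1) (1,1) (0,1) (4,2) (3,3) (2,4) (1,5) (4,0) [ray(0,1) blocked at (5,2)]
  WB@(5,2): attacks (4,3) (3,4) (2,5) (4,1) (3,0) [ray(-1,1) blocked at (2,5); ray(-1,-1) blocked at (3,0)]
W attacks (5,5): no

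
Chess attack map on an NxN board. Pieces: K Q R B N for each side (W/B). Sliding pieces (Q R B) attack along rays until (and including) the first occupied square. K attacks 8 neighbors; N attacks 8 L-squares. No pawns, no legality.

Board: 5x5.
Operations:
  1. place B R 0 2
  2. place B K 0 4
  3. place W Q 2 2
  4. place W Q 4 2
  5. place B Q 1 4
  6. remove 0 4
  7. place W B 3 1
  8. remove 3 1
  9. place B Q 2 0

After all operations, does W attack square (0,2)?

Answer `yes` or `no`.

Answer: yes

Derivation:
Op 1: place BR@(0,2)
Op 2: place BK@(0,4)
Op 3: place WQ@(2,2)
Op 4: place WQ@(4,2)
Op 5: place BQ@(1,4)
Op 6: remove (0,4)
Op 7: place WB@(3,1)
Op 8: remove (3,1)
Op 9: place BQ@(2,0)
Per-piece attacks for W:
  WQ@(2,2): attacks (2,3) (2,4) (2,1) (2,0) (3,2) (4,2) (1,2) (0,2) (3,3) (4,4) (3,1) (4,0) (1,3) (0,4) (1,1) (0,0) [ray(0,-1) blocked at (2,0); ray(1,0) blocked at (4,2); ray(-1,0) blocked at (0,2)]
  WQ@(4,2): attacks (4,3) (4,4) (4,1) (4,0) (3,2) (2,2) (3,3) (2,4) (3,1) (2,0) [ray(-1,0) blocked at (2,2); ray(-1,-1) blocked at (2,0)]
W attacks (0,2): yes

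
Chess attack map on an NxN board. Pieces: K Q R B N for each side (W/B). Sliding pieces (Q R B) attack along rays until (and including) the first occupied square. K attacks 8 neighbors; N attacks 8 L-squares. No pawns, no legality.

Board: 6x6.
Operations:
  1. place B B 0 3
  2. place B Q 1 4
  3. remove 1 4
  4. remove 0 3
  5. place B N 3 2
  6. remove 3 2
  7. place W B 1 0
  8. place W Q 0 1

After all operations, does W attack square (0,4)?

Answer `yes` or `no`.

Op 1: place BB@(0,3)
Op 2: place BQ@(1,4)
Op 3: remove (1,4)
Op 4: remove (0,3)
Op 5: place BN@(3,2)
Op 6: remove (3,2)
Op 7: place WB@(1,0)
Op 8: place WQ@(0,1)
Per-piece attacks for W:
  WQ@(0,1): attacks (0,2) (0,3) (0,4) (0,5) (0,0) (1,1) (2,1) (3,1) (4,1) (5,1) (1,2) (2,3) (3,4) (4,5) (1,0) [ray(1,-1) blocked at (1,0)]
  WB@(1,0): attacks (2,1) (3,2) (4,3) (5,4) (0,1) [ray(-1,1) blocked at (0,1)]
W attacks (0,4): yes

Answer: yes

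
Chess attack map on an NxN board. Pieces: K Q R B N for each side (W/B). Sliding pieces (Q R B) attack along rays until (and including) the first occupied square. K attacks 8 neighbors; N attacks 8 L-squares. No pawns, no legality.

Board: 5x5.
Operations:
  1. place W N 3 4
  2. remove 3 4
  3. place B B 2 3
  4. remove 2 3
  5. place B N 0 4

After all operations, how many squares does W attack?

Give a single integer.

Op 1: place WN@(3,4)
Op 2: remove (3,4)
Op 3: place BB@(2,3)
Op 4: remove (2,3)
Op 5: place BN@(0,4)
Per-piece attacks for W:
Union (0 distinct): (none)

Answer: 0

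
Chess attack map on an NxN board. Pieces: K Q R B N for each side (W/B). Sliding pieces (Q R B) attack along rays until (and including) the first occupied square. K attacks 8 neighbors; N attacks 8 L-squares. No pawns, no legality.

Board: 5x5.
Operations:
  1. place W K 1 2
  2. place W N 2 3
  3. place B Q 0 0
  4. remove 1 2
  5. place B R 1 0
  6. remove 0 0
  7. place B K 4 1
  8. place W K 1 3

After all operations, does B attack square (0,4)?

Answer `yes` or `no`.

Answer: no

Derivation:
Op 1: place WK@(1,2)
Op 2: place WN@(2,3)
Op 3: place BQ@(0,0)
Op 4: remove (1,2)
Op 5: place BR@(1,0)
Op 6: remove (0,0)
Op 7: place BK@(4,1)
Op 8: place WK@(1,3)
Per-piece attacks for B:
  BR@(1,0): attacks (1,1) (1,2) (1,3) (2,0) (3,0) (4,0) (0,0) [ray(0,1) blocked at (1,3)]
  BK@(4,1): attacks (4,2) (4,0) (3,1) (3,2) (3,0)
B attacks (0,4): no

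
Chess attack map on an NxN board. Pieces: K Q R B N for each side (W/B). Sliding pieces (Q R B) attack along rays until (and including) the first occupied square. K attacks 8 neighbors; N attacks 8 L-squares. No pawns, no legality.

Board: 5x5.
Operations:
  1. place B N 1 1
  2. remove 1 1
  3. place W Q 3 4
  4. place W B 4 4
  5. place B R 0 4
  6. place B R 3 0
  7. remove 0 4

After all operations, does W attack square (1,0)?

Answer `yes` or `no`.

Op 1: place BN@(1,1)
Op 2: remove (1,1)
Op 3: place WQ@(3,4)
Op 4: place WB@(4,4)
Op 5: place BR@(0,4)
Op 6: place BR@(3,0)
Op 7: remove (0,4)
Per-piece attacks for W:
  WQ@(3,4): attacks (3,3) (3,2) (3,1) (3,0) (4,4) (2,4) (1,4) (0,4) (4,3) (2,3) (1,2) (0,1) [ray(0,-1) blocked at (3,0); ray(1,0) blocked at (4,4)]
  WB@(4,4): attacks (3,3) (2,2) (1,1) (0,0)
W attacks (1,0): no

Answer: no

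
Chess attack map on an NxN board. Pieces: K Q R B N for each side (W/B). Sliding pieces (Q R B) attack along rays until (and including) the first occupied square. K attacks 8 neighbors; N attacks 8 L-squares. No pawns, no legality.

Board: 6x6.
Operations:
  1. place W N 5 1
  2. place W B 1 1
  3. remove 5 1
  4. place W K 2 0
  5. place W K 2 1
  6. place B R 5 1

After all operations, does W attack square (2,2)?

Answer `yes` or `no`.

Op 1: place WN@(5,1)
Op 2: place WB@(1,1)
Op 3: remove (5,1)
Op 4: place WK@(2,0)
Op 5: place WK@(2,1)
Op 6: place BR@(5,1)
Per-piece attacks for W:
  WB@(1,1): attacks (2,2) (3,3) (4,4) (5,5) (2,0) (0,2) (0,0) [ray(1,-1) blocked at (2,0)]
  WK@(2,0): attacks (2,1) (3,0) (1,0) (3,1) (1,1)
  WK@(2,1): attacks (2,2) (2,0) (3,1) (1,1) (3,2) (3,0) (1,2) (1,0)
W attacks (2,2): yes

Answer: yes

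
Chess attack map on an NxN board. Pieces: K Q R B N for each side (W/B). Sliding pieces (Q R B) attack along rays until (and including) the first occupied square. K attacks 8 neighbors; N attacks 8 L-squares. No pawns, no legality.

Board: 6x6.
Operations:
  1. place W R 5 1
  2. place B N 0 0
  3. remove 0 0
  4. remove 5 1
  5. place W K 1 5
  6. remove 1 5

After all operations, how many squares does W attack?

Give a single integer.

Answer: 0

Derivation:
Op 1: place WR@(5,1)
Op 2: place BN@(0,0)
Op 3: remove (0,0)
Op 4: remove (5,1)
Op 5: place WK@(1,5)
Op 6: remove (1,5)
Per-piece attacks for W:
Union (0 distinct): (none)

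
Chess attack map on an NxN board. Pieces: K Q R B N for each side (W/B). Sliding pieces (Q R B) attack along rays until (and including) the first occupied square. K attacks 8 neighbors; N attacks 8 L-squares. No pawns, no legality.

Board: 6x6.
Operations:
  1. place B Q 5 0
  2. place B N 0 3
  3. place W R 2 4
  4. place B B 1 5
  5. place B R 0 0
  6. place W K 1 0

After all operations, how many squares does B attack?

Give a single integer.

Answer: 22

Derivation:
Op 1: place BQ@(5,0)
Op 2: place BN@(0,3)
Op 3: place WR@(2,4)
Op 4: place BB@(1,5)
Op 5: place BR@(0,0)
Op 6: place WK@(1,0)
Per-piece attacks for B:
  BR@(0,0): attacks (0,1) (0,2) (0,3) (1,0) [ray(0,1) blocked at (0,3); ray(1,0) blocked at (1,0)]
  BN@(0,3): attacks (1,5) (2,4) (1,1) (2,2)
  BB@(1,5): attacks (2,4) (0,4) [ray(1,-1) blocked at (2,4)]
  BQ@(5,0): attacks (5,1) (5,2) (5,3) (5,4) (5,5) (4,0) (3,0) (2,0) (1,0) (4,1) (3,2) (2,3) (1,4) (0,5) [ray(-1,0) blocked at (1,0)]
Union (22 distinct): (0,1) (0,2) (0,3) (0,4) (0,5) (1,0) (1,1) (1,4) (1,5) (2,0) (2,2) (2,3) (2,4) (3,0) (3,2) (4,0) (4,1) (5,1) (5,2) (5,3) (5,4) (5,5)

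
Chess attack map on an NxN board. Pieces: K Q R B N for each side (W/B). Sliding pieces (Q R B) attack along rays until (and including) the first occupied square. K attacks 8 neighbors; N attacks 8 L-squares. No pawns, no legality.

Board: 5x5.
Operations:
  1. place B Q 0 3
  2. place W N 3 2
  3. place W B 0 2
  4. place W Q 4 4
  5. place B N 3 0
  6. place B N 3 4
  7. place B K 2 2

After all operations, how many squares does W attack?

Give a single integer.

Op 1: place BQ@(0,3)
Op 2: place WN@(3,2)
Op 3: place WB@(0,2)
Op 4: place WQ@(4,4)
Op 5: place BN@(3,0)
Op 6: place BN@(3,4)
Op 7: place BK@(2,2)
Per-piece attacks for W:
  WB@(0,2): attacks (1,3) (2,4) (1,1) (2,0)
  WN@(3,2): attacks (4,4) (2,4) (1,3) (4,0) (2,0) (1,1)
  WQ@(4,4): attacks (4,3) (4,2) (4,1) (4,0) (3,4) (3,3) (2,2) [ray(-1,0) blocked at (3,4); ray(-1,-1) blocked at (2,2)]
Union (12 distinct): (1,1) (1,3) (2,0) (2,2) (2,4) (3,3) (3,4) (4,0) (4,1) (4,2) (4,3) (4,4)

Answer: 12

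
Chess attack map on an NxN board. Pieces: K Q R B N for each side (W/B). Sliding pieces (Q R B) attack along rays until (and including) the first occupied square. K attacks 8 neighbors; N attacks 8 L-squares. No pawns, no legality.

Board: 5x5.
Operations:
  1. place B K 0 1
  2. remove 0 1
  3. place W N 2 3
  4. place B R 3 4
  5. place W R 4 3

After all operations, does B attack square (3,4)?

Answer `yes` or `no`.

Op 1: place BK@(0,1)
Op 2: remove (0,1)
Op 3: place WN@(2,3)
Op 4: place BR@(3,4)
Op 5: place WR@(4,3)
Per-piece attacks for B:
  BR@(3,4): attacks (3,3) (3,2) (3,1) (3,0) (4,4) (2,4) (1,4) (0,4)
B attacks (3,4): no

Answer: no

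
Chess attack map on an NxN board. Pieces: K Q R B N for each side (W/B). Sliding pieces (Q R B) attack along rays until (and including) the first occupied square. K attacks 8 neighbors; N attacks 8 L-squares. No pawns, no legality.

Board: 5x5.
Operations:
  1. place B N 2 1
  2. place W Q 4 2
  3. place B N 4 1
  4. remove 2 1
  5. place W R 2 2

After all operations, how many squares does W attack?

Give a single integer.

Answer: 14

Derivation:
Op 1: place BN@(2,1)
Op 2: place WQ@(4,2)
Op 3: place BN@(4,1)
Op 4: remove (2,1)
Op 5: place WR@(2,2)
Per-piece attacks for W:
  WR@(2,2): attacks (2,3) (2,4) (2,1) (2,0) (3,2) (4,2) (1,2) (0,2) [ray(1,0) blocked at (4,2)]
  WQ@(4,2): attacks (4,3) (4,4) (4,1) (3,2) (2,2) (3,3) (2,4) (3,1) (2,0) [ray(0,-1) blocked at (4,1); ray(-1,0) blocked at (2,2)]
Union (14 distinct): (0,2) (1,2) (2,0) (2,1) (2,2) (2,3) (2,4) (3,1) (3,2) (3,3) (4,1) (4,2) (4,3) (4,4)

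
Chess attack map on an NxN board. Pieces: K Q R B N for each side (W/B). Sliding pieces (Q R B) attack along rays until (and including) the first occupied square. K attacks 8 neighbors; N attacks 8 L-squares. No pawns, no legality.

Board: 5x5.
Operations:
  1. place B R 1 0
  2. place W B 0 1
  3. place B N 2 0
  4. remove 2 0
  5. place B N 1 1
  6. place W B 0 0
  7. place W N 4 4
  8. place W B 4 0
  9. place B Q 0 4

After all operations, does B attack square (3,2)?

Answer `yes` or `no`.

Answer: yes

Derivation:
Op 1: place BR@(1,0)
Op 2: place WB@(0,1)
Op 3: place BN@(2,0)
Op 4: remove (2,0)
Op 5: place BN@(1,1)
Op 6: place WB@(0,0)
Op 7: place WN@(4,4)
Op 8: place WB@(4,0)
Op 9: place BQ@(0,4)
Per-piece attacks for B:
  BQ@(0,4): attacks (0,3) (0,2) (0,1) (1,4) (2,4) (3,4) (4,4) (1,3) (2,2) (3,1) (4,0) [ray(0,-1) blocked at (0,1); ray(1,0) blocked at (4,4); ray(1,-1) blocked at (4,0)]
  BR@(1,0): attacks (1,1) (2,0) (3,0) (4,0) (0,0) [ray(0,1) blocked at (1,1); ray(1,0) blocked at (4,0); ray(-1,0) blocked at (0,0)]
  BN@(1,1): attacks (2,3) (3,2) (0,3) (3,0)
B attacks (3,2): yes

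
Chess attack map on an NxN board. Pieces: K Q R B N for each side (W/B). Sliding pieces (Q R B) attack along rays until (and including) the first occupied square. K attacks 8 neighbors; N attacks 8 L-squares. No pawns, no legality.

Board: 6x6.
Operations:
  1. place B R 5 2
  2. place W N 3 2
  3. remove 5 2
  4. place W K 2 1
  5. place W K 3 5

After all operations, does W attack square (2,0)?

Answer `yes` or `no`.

Answer: yes

Derivation:
Op 1: place BR@(5,2)
Op 2: place WN@(3,2)
Op 3: remove (5,2)
Op 4: place WK@(2,1)
Op 5: place WK@(3,5)
Per-piece attacks for W:
  WK@(2,1): attacks (2,2) (2,0) (3,1) (1,1) (3,2) (3,0) (1,2) (1,0)
  WN@(3,2): attacks (4,4) (5,3) (2,4) (1,3) (4,0) (5,1) (2,0) (1,1)
  WK@(3,5): attacks (3,4) (4,5) (2,5) (4,4) (2,4)
W attacks (2,0): yes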